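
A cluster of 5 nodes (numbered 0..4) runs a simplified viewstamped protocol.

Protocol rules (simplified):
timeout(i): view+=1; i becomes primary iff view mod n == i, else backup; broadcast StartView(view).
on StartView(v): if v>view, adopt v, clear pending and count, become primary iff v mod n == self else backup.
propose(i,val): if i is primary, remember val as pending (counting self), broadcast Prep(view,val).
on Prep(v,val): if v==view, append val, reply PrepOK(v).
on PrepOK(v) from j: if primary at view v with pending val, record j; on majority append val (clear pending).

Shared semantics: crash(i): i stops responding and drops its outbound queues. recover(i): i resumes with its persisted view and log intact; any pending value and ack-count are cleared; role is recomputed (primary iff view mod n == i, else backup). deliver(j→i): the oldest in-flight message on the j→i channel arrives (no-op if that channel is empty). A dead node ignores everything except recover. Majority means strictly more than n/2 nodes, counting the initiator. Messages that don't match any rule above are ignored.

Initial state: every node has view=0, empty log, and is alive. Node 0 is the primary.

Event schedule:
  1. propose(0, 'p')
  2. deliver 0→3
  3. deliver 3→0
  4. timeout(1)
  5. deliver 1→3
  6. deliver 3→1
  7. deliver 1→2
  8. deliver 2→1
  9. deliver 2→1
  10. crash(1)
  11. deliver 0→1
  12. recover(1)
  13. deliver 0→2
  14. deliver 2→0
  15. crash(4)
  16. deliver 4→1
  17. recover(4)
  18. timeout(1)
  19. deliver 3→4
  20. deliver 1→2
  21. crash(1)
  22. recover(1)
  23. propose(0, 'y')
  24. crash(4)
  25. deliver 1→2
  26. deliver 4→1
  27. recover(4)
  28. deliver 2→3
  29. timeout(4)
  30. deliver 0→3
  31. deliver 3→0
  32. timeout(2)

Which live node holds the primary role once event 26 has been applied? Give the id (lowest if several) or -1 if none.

after 1 — propose(0,'p'): ·
after 2 — deliver 0→3: n3:back/v0/[p]
after 3 — deliver 3→0: ·
after 4 — timeout(1): n1:prim/v1/[-]
after 5 — deliver 1→3: n3:back/v1/[p]
after 6 — deliver 3→1: ·
after 7 — deliver 1→2: n2:back/v1/[-]
after 8 — deliver 2→1: ·
after 9 — deliver 2→1: ·
after 10 — crash(1): n1:✗prim/v1/[-]
after 11 — deliver 0→1: ·
after 12 — recover(1): n1:prim/v1/[-]
after 13 — deliver 0→2: ·
after 14 — deliver 2→0: ·
after 15 — crash(4): n4:✗back/v0/[-]
after 16 — deliver 4→1: ·
after 17 — recover(4): n4:back/v0/[-]
after 18 — timeout(1): n1:back/v2/[-]
after 19 — deliver 3→4: ·
after 20 — deliver 1→2: n2:prim/v2/[-]
after 21 — crash(1): n1:✗back/v2/[-]
after 22 — recover(1): n1:back/v2/[-]
after 23 — propose(0,'y'): ·
after 24 — crash(4): n4:✗back/v0/[-]
after 25 — deliver 1→2: ·
after 26 — deliver 4→1: ·

0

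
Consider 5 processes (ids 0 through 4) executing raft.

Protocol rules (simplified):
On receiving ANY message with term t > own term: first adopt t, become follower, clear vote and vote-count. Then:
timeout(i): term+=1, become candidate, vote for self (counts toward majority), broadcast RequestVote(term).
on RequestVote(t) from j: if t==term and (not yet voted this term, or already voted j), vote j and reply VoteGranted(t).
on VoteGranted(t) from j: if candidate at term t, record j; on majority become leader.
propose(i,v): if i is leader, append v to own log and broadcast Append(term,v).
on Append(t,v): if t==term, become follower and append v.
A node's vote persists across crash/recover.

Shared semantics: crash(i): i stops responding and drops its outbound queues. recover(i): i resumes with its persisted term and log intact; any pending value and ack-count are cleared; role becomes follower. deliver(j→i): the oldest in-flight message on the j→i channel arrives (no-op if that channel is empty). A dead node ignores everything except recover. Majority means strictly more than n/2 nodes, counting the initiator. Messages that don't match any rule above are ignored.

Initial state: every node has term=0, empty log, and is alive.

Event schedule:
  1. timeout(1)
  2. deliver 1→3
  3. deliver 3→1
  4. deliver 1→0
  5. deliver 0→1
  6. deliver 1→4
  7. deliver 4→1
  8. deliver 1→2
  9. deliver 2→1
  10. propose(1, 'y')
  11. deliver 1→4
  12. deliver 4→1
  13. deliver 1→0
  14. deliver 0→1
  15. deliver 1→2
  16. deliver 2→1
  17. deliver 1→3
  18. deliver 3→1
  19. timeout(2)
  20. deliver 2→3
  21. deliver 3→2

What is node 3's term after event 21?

1. timeout(1):  <1:cand t1 ->
2. deliver 1→3:  <3:foll t1 ->
3. deliver 3→1:  nop
4. deliver 1→0:  <0:foll t1 ->
5. deliver 0→1:  <1:lead t1 ->
6. deliver 1→4:  <4:foll t1 ->
7. deliver 4→1:  nop
8. deliver 1→2:  <2:foll t1 ->
9. deliver 2→1:  nop
10. propose(1,'y'):  <1:lead t1 y>
11. deliver 1→4:  <4:foll t1 y>
12. deliver 4→1:  nop
13. deliver 1→0:  <0:foll t1 y>
14. deliver 0→1:  nop
15. deliver 1→2:  <2:foll t1 y>
16. deliver 2→1:  nop
17. deliver 1→3:  <3:foll t1 y>
18. deliver 3→1:  nop
19. timeout(2):  <2:cand t2 y>
20. deliver 2→3:  <3:foll t2 y>
21. deliver 3→2:  nop

2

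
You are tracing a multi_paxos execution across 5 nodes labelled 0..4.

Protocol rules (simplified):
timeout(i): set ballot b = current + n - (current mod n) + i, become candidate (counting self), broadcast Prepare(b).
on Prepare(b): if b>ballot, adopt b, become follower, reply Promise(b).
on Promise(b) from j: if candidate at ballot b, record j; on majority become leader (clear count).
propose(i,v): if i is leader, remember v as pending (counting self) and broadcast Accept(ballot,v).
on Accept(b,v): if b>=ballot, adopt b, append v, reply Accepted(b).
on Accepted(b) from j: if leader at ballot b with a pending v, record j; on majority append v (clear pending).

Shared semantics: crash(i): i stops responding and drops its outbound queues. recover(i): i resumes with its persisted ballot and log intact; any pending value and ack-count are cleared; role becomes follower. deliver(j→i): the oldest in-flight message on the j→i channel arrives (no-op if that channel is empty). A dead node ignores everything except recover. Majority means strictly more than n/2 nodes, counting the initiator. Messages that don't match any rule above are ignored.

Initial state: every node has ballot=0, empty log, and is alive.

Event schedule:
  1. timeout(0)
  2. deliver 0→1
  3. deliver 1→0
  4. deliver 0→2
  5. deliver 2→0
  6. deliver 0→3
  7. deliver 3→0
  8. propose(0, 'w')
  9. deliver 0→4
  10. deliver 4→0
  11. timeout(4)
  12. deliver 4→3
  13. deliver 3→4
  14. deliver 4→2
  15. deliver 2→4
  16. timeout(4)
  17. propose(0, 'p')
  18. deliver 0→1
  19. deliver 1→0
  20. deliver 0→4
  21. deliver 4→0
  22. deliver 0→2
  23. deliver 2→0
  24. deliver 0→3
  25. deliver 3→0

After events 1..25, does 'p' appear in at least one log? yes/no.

no

1. timeout(0):  <0:cand b5 ->
2. deliver 0→1:  <1:foll b5 ->
3. deliver 1→0:  nop
4. deliver 0→2:  <2:foll b5 ->
5. deliver 2→0:  <0:lead b5 ->
6. deliver 0→3:  <3:foll b5 ->
7. deliver 3→0:  nop
8. propose(0,'w'):  nop
9. deliver 0→4:  <4:foll b5 ->
10. deliver 4→0:  nop
11. timeout(4):  <4:cand b14 ->
12. deliver 4→3:  <3:foll b14 ->
13. deliver 3→4:  nop
14. deliver 4→2:  <2:foll b14 ->
15. deliver 2→4:  <4:lead b14 ->
16. timeout(4):  <4:cand b19 ->
17. propose(0,'p'):  nop
18. deliver 0→1:  <1:foll b5 w>
19. deliver 1→0:  nop
20. deliver 0→4:  nop
21. deliver 4→0:  <0:foll b14 ->
22. deliver 0→2:  nop
23. deliver 2→0:  nop
24. deliver 0→3:  nop
25. deliver 3→0:  nop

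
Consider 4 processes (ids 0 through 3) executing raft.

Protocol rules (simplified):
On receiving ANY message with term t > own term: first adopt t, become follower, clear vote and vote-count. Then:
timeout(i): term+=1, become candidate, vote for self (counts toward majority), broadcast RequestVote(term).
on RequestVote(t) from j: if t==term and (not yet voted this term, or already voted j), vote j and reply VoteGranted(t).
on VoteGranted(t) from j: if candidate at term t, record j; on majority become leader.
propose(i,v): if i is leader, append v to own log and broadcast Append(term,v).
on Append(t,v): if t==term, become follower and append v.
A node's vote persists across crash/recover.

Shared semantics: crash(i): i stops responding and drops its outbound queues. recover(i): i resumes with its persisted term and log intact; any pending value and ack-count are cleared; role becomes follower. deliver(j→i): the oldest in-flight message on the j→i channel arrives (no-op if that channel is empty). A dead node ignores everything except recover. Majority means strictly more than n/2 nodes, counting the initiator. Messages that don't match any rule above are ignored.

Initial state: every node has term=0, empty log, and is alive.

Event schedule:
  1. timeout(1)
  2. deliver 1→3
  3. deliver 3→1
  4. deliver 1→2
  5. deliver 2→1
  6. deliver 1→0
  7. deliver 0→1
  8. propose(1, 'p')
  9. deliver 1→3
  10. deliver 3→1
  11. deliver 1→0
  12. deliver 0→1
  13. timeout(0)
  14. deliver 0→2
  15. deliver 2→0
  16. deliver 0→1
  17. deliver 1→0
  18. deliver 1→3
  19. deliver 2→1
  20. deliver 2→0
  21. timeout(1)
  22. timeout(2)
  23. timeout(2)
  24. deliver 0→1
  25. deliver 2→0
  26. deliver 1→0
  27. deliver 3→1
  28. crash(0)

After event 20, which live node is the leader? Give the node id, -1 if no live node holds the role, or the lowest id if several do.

0

[1] timeout(1) → N1(cand t1 [-])
[2] deliver 1→3 → N3(foll t1 [-])
[3] deliver 3→1 → ∅
[4] deliver 1→2 → N2(foll t1 [-])
[5] deliver 2→1 → N1(lead t1 [-])
[6] deliver 1→0 → N0(foll t1 [-])
[7] deliver 0→1 → ∅
[8] propose(1,'p') → N1(lead t1 [p])
[9] deliver 1→3 → N3(foll t1 [p])
[10] deliver 3→1 → ∅
[11] deliver 1→0 → N0(foll t1 [p])
[12] deliver 0→1 → ∅
[13] timeout(0) → N0(cand t2 [p])
[14] deliver 0→2 → N2(foll t2 [-])
[15] deliver 2→0 → ∅
[16] deliver 0→1 → N1(foll t2 [p])
[17] deliver 1→0 → N0(lead t2 [p])
[18] deliver 1→3 → ∅
[19] deliver 2→1 → ∅
[20] deliver 2→0 → ∅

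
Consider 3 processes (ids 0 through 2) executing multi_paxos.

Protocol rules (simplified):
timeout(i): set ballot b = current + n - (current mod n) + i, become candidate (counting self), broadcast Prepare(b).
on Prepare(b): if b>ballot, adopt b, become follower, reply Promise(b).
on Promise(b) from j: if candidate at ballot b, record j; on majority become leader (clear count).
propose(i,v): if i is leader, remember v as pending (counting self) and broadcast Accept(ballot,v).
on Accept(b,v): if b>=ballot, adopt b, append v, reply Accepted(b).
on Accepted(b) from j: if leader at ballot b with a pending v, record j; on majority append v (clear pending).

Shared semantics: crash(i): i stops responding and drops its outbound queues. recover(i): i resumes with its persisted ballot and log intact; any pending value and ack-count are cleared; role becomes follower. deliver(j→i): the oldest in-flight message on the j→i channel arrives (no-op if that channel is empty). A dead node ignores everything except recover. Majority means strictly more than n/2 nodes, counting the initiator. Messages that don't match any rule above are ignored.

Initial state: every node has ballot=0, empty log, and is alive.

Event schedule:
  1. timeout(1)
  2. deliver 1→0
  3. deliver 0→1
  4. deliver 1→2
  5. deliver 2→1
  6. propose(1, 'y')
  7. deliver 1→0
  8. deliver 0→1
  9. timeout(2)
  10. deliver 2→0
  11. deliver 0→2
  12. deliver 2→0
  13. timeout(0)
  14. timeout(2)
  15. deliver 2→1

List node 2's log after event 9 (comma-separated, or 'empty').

empty

[1] timeout(1) → N1(cand b4 [-])
[2] deliver 1→0 → N0(foll b4 [-])
[3] deliver 0→1 → N1(lead b4 [-])
[4] deliver 1→2 → N2(foll b4 [-])
[5] deliver 2→1 → ∅
[6] propose(1,'y') → ∅
[7] deliver 1→0 → N0(foll b4 [y])
[8] deliver 0→1 → N1(lead b4 [y])
[9] timeout(2) → N2(cand b8 [-])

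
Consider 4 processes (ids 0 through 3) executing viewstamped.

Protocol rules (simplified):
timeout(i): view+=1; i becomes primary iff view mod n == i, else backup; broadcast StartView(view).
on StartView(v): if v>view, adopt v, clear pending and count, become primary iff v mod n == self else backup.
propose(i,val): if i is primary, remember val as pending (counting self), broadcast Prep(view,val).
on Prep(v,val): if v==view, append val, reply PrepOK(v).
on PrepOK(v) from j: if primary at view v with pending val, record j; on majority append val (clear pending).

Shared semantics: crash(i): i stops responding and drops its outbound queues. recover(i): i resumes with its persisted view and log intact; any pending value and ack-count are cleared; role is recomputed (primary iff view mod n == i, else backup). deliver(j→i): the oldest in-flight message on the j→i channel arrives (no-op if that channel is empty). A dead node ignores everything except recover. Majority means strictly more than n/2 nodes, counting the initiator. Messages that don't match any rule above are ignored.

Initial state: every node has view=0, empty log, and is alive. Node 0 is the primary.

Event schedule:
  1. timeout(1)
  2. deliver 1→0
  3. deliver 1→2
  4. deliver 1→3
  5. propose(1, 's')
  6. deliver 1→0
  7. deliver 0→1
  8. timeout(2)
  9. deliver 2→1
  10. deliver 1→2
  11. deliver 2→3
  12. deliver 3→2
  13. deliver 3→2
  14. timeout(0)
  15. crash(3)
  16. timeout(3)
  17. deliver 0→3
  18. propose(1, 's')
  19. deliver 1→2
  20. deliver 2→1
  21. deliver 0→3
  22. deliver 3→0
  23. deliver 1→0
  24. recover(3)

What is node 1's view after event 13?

[1] timeout(1) → N1(prim v1 [-])
[2] deliver 1→0 → N0(back v1 [-])
[3] deliver 1→2 → N2(back v1 [-])
[4] deliver 1→3 → N3(back v1 [-])
[5] propose(1,'s') → ∅
[6] deliver 1→0 → N0(back v1 [s])
[7] deliver 0→1 → ∅
[8] timeout(2) → N2(prim v2 [-])
[9] deliver 2→1 → N1(back v2 [-])
[10] deliver 1→2 → ∅
[11] deliver 2→3 → N3(back v2 [-])
[12] deliver 3→2 → ∅
[13] deliver 3→2 → ∅

2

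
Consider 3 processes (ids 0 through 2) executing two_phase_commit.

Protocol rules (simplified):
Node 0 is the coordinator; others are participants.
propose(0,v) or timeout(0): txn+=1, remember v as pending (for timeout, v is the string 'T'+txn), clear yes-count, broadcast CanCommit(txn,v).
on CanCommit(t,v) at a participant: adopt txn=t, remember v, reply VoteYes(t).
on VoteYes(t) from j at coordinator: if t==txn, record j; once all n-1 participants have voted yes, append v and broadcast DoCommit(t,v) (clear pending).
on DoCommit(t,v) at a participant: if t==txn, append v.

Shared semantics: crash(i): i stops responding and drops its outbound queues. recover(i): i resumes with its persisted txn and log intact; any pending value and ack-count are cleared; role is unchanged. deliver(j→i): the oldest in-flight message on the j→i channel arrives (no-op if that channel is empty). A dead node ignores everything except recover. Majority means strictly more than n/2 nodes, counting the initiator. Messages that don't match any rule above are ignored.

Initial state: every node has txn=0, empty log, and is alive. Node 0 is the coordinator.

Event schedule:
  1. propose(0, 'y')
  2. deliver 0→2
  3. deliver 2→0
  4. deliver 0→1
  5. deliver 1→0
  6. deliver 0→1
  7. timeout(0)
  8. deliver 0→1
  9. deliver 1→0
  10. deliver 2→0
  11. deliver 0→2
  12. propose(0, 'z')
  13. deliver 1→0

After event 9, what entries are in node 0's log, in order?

y

e1 propose(0,'y'): 0[coor,t=1,-]
e2 deliver 0→2: 2[part,t=1,-]
e3 deliver 2→0: ·
e4 deliver 0→1: 1[part,t=1,-]
e5 deliver 1→0: 0[coor,t=1,y]
e6 deliver 0→1: 1[part,t=1,y]
e7 timeout(0): 0[coor,t=2,y]
e8 deliver 0→1: 1[part,t=2,y]
e9 deliver 1→0: ·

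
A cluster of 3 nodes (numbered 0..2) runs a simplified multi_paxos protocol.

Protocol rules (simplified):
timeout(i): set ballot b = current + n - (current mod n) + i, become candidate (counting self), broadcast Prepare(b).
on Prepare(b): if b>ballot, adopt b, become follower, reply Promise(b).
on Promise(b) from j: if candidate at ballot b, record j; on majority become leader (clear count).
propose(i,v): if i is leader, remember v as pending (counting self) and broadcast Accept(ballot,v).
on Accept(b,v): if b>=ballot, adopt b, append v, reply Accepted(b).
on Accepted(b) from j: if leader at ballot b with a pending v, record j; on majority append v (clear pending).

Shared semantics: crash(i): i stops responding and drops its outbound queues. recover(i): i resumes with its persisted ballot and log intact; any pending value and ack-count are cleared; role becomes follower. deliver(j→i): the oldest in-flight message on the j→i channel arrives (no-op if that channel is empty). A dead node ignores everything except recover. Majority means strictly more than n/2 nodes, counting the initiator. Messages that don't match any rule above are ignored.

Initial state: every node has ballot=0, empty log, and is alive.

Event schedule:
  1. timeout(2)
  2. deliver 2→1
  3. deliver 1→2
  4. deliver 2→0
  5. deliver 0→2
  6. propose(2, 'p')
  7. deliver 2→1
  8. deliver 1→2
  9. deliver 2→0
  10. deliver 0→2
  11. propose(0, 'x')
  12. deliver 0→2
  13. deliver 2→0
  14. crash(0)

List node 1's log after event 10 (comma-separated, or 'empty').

1. timeout(2):  <2:cand b5 ->
2. deliver 2→1:  <1:foll b5 ->
3. deliver 1→2:  <2:lead b5 ->
4. deliver 2→0:  <0:foll b5 ->
5. deliver 0→2:  nop
6. propose(2,'p'):  nop
7. deliver 2→1:  <1:foll b5 p>
8. deliver 1→2:  <2:lead b5 p>
9. deliver 2→0:  <0:foll b5 p>
10. deliver 0→2:  nop

p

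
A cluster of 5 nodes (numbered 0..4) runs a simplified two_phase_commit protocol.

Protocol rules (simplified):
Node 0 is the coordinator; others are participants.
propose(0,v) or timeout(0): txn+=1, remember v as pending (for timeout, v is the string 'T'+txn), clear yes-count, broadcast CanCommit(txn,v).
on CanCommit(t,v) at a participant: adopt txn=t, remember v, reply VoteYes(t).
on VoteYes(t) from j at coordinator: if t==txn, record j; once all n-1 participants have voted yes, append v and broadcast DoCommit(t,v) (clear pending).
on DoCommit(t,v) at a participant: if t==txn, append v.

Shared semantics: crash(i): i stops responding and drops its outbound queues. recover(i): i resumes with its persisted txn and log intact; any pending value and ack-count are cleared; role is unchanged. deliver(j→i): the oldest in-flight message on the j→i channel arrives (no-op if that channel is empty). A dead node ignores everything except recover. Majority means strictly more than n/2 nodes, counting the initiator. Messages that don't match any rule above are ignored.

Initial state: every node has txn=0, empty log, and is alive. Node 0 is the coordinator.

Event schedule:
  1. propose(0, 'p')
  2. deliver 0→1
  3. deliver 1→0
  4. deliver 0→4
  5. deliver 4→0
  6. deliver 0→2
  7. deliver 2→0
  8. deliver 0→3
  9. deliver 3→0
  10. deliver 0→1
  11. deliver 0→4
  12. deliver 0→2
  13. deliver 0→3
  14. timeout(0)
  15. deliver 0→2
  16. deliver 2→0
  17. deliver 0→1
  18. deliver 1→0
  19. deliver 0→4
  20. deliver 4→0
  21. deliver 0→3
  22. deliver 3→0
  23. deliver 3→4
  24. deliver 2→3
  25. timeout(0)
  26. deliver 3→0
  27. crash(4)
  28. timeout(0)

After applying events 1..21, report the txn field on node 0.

e1 propose(0,'p'): 0[coor,t=1,-]
e2 deliver 0→1: 1[part,t=1,-]
e3 deliver 1→0: ·
e4 deliver 0→4: 4[part,t=1,-]
e5 deliver 4→0: ·
e6 deliver 0→2: 2[part,t=1,-]
e7 deliver 2→0: ·
e8 deliver 0→3: 3[part,t=1,-]
e9 deliver 3→0: 0[coor,t=1,p]
e10 deliver 0→1: 1[part,t=1,p]
e11 deliver 0→4: 4[part,t=1,p]
e12 deliver 0→2: 2[part,t=1,p]
e13 deliver 0→3: 3[part,t=1,p]
e14 timeout(0): 0[coor,t=2,p]
e15 deliver 0→2: 2[part,t=2,p]
e16 deliver 2→0: ·
e17 deliver 0→1: 1[part,t=2,p]
e18 deliver 1→0: ·
e19 deliver 0→4: 4[part,t=2,p]
e20 deliver 4→0: ·
e21 deliver 0→3: 3[part,t=2,p]

2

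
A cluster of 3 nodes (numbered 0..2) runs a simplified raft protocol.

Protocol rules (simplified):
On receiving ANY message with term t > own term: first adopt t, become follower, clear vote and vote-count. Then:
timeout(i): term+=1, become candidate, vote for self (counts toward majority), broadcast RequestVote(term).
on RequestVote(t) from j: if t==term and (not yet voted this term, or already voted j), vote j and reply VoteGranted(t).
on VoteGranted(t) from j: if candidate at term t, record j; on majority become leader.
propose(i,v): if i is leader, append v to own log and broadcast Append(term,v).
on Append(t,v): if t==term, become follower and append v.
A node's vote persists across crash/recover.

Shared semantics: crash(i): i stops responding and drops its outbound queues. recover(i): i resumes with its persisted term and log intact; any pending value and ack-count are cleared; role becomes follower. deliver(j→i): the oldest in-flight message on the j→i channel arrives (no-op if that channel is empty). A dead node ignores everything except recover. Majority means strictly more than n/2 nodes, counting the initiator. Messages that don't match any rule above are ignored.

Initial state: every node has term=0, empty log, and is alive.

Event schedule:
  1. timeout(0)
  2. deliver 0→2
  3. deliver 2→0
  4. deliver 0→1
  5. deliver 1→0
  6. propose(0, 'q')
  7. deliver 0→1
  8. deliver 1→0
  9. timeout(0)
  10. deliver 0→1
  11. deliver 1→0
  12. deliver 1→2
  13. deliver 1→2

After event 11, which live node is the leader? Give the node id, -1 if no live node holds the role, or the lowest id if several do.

step 1 timeout(0): 0={cand,t=1,log=-}
step 2 deliver 0→2: 2={foll,t=1,log=-}
step 3 deliver 2→0: 0={lead,t=1,log=-}
step 4 deliver 0→1: 1={foll,t=1,log=-}
step 5 deliver 1→0: —
step 6 propose(0,'q'): 0={lead,t=1,log=q}
step 7 deliver 0→1: 1={foll,t=1,log=q}
step 8 deliver 1→0: —
step 9 timeout(0): 0={cand,t=2,log=q}
step 10 deliver 0→1: 1={foll,t=2,log=q}
step 11 deliver 1→0: 0={lead,t=2,log=q}

0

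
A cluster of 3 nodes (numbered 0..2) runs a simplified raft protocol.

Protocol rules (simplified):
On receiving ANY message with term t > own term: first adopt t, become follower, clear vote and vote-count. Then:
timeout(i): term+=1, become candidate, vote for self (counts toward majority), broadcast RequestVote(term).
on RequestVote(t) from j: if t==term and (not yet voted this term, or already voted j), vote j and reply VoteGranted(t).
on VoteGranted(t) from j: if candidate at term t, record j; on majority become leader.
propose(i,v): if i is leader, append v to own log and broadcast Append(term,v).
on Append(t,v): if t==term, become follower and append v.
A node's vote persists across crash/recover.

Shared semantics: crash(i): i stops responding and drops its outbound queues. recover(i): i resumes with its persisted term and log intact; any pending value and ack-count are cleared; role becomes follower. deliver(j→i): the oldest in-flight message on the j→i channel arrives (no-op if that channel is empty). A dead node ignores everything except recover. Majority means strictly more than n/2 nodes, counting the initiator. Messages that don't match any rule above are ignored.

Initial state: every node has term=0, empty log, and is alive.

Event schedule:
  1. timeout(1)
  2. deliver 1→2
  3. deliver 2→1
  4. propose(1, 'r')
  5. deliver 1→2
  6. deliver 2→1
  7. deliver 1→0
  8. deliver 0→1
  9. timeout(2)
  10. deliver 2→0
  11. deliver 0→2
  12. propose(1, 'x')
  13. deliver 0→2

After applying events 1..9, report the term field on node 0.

1. timeout(1):  <1:cand t1 ->
2. deliver 1→2:  <2:foll t1 ->
3. deliver 2→1:  <1:lead t1 ->
4. propose(1,'r'):  <1:lead t1 r>
5. deliver 1→2:  <2:foll t1 r>
6. deliver 2→1:  nop
7. deliver 1→0:  <0:foll t1 ->
8. deliver 0→1:  nop
9. timeout(2):  <2:cand t2 r>

1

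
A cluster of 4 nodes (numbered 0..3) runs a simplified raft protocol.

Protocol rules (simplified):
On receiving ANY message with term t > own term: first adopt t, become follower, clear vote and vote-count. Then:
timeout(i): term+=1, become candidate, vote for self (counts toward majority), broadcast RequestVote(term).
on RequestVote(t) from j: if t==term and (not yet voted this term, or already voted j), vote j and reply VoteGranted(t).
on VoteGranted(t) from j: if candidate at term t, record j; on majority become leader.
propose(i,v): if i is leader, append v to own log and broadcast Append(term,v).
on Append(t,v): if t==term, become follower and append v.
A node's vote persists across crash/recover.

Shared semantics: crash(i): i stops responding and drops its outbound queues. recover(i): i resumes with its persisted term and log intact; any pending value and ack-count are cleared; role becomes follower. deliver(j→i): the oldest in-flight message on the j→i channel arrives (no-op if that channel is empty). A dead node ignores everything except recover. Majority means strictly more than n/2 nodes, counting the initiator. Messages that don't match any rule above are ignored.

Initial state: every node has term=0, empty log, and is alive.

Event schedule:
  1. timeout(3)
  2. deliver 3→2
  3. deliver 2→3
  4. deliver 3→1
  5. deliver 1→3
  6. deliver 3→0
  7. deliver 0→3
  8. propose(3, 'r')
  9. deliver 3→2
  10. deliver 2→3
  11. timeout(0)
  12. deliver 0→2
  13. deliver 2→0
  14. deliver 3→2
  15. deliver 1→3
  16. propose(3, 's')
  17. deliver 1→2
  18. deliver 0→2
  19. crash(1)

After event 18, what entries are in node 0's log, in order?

empty

after 1 — timeout(3): n3:cand/t1/[-]
after 2 — deliver 3→2: n2:foll/t1/[-]
after 3 — deliver 2→3: ·
after 4 — deliver 3→1: n1:foll/t1/[-]
after 5 — deliver 1→3: n3:lead/t1/[-]
after 6 — deliver 3→0: n0:foll/t1/[-]
after 7 — deliver 0→3: ·
after 8 — propose(3,'r'): n3:lead/t1/[r]
after 9 — deliver 3→2: n2:foll/t1/[r]
after 10 — deliver 2→3: ·
after 11 — timeout(0): n0:cand/t2/[-]
after 12 — deliver 0→2: n2:foll/t2/[r]
after 13 — deliver 2→0: ·
after 14 — deliver 3→2: ·
after 15 — deliver 1→3: ·
after 16 — propose(3,'s'): n3:lead/t1/[r,s]
after 17 — deliver 1→2: ·
after 18 — deliver 0→2: ·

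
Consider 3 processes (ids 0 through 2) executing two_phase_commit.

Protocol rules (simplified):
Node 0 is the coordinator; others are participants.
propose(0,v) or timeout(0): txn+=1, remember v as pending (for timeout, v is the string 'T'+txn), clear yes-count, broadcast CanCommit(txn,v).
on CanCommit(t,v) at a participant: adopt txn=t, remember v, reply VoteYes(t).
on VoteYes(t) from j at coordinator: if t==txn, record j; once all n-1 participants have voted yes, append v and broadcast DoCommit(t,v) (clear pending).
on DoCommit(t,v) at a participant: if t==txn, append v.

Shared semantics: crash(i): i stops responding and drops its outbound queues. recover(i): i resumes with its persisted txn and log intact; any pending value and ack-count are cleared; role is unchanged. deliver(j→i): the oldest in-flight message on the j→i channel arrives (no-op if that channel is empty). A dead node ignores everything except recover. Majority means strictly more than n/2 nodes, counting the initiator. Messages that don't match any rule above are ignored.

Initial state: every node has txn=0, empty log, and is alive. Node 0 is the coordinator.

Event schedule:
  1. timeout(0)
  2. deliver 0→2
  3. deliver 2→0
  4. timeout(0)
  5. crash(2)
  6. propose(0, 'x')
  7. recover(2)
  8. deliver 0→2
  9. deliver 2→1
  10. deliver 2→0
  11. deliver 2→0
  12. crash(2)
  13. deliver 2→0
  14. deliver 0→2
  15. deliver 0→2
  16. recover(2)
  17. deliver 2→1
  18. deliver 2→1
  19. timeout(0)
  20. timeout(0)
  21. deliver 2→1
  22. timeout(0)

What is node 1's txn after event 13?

0

e1 timeout(0): 0[coor,t=1,-]
e2 deliver 0→2: 2[part,t=1,-]
e3 deliver 2→0: ·
e4 timeout(0): 0[coor,t=2,-]
e5 crash(2): 2[✗part,t=1,-]
e6 propose(0,'x'): 0[coor,t=3,-]
e7 recover(2): 2[part,t=1,-]
e8 deliver 0→2: 2[part,t=2,-]
e9 deliver 2→1: ·
e10 deliver 2→0: ·
e11 deliver 2→0: ·
e12 crash(2): 2[✗part,t=2,-]
e13 deliver 2→0: ·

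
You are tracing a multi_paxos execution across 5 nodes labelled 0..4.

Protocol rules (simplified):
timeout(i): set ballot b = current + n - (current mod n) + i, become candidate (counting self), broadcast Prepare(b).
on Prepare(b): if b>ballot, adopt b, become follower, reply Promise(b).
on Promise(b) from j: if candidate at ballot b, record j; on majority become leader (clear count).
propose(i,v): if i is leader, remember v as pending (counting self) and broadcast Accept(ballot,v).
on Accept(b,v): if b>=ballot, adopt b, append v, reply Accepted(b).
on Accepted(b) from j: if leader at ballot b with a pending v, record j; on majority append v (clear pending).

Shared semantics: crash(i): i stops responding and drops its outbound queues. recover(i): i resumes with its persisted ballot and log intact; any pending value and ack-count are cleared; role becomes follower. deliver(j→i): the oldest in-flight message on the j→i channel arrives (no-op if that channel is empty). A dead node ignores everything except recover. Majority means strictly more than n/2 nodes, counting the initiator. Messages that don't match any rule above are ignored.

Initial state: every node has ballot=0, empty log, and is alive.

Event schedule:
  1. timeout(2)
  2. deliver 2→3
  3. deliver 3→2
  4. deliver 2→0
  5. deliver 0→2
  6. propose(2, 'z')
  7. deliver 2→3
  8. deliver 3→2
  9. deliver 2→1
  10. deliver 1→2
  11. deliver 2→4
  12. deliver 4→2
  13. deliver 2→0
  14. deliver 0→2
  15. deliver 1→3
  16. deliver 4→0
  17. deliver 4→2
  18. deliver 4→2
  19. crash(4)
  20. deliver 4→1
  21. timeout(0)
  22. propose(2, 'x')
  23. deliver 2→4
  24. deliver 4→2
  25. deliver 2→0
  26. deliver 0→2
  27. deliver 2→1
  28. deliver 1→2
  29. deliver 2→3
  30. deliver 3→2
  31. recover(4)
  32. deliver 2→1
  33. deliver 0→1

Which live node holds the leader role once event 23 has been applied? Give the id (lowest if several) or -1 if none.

[1] timeout(2) → N2(cand b7 [-])
[2] deliver 2→3 → N3(foll b7 [-])
[3] deliver 3→2 → ∅
[4] deliver 2→0 → N0(foll b7 [-])
[5] deliver 0→2 → N2(lead b7 [-])
[6] propose(2,'z') → ∅
[7] deliver 2→3 → N3(foll b7 [z])
[8] deliver 3→2 → ∅
[9] deliver 2→1 → N1(foll b7 [-])
[10] deliver 1→2 → ∅
[11] deliver 2→4 → N4(foll b7 [-])
[12] deliver 4→2 → ∅
[13] deliver 2→0 → N0(foll b7 [z])
[14] deliver 0→2 → N2(lead b7 [z])
[15] deliver 1→3 → ∅
[16] deliver 4→0 → ∅
[17] deliver 4→2 → ∅
[18] deliver 4→2 → ∅
[19] crash(4) → N4(✗foll b7 [-])
[20] deliver 4→1 → ∅
[21] timeout(0) → N0(cand b10 [z])
[22] propose(2,'x') → ∅
[23] deliver 2→4 → ∅

2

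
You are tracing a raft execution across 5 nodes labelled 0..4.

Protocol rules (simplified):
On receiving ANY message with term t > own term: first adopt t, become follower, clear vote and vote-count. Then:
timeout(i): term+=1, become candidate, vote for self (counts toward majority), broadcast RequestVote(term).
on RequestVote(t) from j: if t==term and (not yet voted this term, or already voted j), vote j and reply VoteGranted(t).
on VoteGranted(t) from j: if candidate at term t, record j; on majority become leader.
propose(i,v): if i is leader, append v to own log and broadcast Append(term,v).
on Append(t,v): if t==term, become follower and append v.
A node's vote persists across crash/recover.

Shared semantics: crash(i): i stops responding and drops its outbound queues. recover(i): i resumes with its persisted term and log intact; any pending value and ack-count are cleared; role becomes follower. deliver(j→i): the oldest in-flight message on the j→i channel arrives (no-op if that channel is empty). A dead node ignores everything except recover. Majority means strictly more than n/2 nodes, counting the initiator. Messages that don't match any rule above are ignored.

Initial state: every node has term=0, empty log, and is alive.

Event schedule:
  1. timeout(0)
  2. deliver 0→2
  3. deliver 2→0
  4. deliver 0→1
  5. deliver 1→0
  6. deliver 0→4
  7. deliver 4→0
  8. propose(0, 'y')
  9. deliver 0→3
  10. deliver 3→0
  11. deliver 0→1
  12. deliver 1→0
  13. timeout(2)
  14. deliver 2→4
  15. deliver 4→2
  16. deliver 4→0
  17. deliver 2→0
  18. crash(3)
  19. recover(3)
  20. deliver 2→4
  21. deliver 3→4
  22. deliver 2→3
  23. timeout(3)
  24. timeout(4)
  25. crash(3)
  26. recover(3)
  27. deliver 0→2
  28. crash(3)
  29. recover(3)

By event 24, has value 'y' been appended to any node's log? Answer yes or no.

after 1 — timeout(0): n0:cand/t1/[-]
after 2 — deliver 0→2: n2:foll/t1/[-]
after 3 — deliver 2→0: ·
after 4 — deliver 0→1: n1:foll/t1/[-]
after 5 — deliver 1→0: n0:lead/t1/[-]
after 6 — deliver 0→4: n4:foll/t1/[-]
after 7 — deliver 4→0: ·
after 8 — propose(0,'y'): n0:lead/t1/[y]
after 9 — deliver 0→3: n3:foll/t1/[-]
after 10 — deliver 3→0: ·
after 11 — deliver 0→1: n1:foll/t1/[y]
after 12 — deliver 1→0: ·
after 13 — timeout(2): n2:cand/t2/[-]
after 14 — deliver 2→4: n4:foll/t2/[-]
after 15 — deliver 4→2: ·
after 16 — deliver 4→0: ·
after 17 — deliver 2→0: n0:foll/t2/[y]
after 18 — crash(3): n3:✗foll/t1/[-]
after 19 — recover(3): n3:foll/t1/[-]
after 20 — deliver 2→4: ·
after 21 — deliver 3→4: ·
after 22 — deliver 2→3: n3:foll/t2/[-]
after 23 — timeout(3): n3:cand/t3/[-]
after 24 — timeout(4): n4:cand/t3/[-]

yes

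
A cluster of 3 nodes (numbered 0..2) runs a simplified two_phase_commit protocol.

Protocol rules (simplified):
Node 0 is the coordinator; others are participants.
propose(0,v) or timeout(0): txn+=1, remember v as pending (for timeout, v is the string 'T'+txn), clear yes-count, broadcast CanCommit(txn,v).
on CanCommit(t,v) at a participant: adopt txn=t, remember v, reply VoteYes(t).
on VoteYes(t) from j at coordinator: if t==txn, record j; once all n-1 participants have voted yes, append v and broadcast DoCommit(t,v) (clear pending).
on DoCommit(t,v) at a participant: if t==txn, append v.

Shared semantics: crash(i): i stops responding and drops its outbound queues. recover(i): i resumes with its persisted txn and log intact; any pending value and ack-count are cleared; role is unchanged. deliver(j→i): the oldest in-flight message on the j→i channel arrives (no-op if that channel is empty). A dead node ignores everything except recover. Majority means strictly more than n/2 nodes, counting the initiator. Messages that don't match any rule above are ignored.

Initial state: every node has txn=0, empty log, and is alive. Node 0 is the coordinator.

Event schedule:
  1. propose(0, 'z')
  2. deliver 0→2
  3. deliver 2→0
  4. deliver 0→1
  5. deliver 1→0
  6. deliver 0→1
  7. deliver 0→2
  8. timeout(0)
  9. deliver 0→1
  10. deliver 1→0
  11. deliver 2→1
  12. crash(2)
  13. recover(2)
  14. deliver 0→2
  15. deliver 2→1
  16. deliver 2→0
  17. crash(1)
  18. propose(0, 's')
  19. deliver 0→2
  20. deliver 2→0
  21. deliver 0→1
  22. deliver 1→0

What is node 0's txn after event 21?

1. propose(0,'z'):  <0:coor t1 ->
2. deliver 0→2:  <2:part t1 ->
3. deliver 2→0:  nop
4. deliver 0→1:  <1:part t1 ->
5. deliver 1→0:  <0:coor t1 z>
6. deliver 0→1:  <1:part t1 z>
7. deliver 0→2:  <2:part t1 z>
8. timeout(0):  <0:coor t2 z>
9. deliver 0→1:  <1:part t2 z>
10. deliver 1→0:  nop
11. deliver 2→1:  nop
12. crash(2):  <2:✗part t1 z>
13. recover(2):  <2:part t1 z>
14. deliver 0→2:  <2:part t2 z>
15. deliver 2→1:  nop
16. deliver 2→0:  <0:coor t2 z,T2>
17. crash(1):  <1:✗part t2 z>
18. propose(0,'s'):  <0:coor t3 z,T2>
19. deliver 0→2:  <2:part t2 z,T2>
20. deliver 2→0:  nop
21. deliver 0→1:  nop

3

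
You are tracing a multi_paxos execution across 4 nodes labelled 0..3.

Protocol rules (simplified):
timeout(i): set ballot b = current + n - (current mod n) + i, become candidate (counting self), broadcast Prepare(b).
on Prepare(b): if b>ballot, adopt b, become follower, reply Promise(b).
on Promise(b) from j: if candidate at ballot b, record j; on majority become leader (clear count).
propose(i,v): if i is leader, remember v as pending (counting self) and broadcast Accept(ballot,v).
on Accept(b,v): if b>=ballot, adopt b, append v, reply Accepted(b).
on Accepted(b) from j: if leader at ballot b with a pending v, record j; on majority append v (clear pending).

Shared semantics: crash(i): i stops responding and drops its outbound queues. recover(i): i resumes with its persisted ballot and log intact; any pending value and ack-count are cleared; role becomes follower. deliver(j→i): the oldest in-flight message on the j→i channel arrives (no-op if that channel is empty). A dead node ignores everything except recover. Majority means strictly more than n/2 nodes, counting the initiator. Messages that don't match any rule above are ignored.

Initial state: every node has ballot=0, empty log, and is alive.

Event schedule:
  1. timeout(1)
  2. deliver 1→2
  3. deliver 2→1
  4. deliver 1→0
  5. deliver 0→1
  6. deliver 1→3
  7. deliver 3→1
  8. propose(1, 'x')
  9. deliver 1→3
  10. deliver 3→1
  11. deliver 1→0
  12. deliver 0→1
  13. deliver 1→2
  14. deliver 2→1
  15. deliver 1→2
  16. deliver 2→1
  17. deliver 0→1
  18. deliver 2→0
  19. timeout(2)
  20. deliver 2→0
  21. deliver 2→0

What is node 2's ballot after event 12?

5

e1 timeout(1): 1[cand,b=5,-]
e2 deliver 1→2: 2[foll,b=5,-]
e3 deliver 2→1: ·
e4 deliver 1→0: 0[foll,b=5,-]
e5 deliver 0→1: 1[lead,b=5,-]
e6 deliver 1→3: 3[foll,b=5,-]
e7 deliver 3→1: ·
e8 propose(1,'x'): ·
e9 deliver 1→3: 3[foll,b=5,x]
e10 deliver 3→1: ·
e11 deliver 1→0: 0[foll,b=5,x]
e12 deliver 0→1: 1[lead,b=5,x]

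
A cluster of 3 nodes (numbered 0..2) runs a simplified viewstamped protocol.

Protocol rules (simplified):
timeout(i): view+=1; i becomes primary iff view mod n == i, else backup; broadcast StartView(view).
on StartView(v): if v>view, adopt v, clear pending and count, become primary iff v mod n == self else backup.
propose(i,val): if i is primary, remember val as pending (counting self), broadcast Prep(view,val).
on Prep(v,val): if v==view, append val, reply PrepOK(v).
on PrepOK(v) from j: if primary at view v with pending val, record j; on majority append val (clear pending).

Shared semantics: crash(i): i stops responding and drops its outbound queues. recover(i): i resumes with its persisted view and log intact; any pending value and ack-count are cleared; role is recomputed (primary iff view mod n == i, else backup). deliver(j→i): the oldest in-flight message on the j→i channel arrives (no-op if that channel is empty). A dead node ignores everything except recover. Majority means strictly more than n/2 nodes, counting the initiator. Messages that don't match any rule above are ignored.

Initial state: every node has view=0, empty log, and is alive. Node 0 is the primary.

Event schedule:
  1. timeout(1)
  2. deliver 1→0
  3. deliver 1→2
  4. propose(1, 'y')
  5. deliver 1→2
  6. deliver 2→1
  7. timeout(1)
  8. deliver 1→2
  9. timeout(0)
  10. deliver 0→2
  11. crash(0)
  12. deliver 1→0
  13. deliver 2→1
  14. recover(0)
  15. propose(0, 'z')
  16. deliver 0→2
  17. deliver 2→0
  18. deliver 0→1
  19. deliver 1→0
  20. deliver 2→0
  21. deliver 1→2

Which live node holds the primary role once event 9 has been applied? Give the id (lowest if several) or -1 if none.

2

1. timeout(1):  <1:prim v1 ->
2. deliver 1→0:  <0:back v1 ->
3. deliver 1→2:  <2:back v1 ->
4. propose(1,'y'):  nop
5. deliver 1→2:  <2:back v1 y>
6. deliver 2→1:  <1:prim v1 y>
7. timeout(1):  <1:back v2 y>
8. deliver 1→2:  <2:prim v2 y>
9. timeout(0):  <0:back v2 ->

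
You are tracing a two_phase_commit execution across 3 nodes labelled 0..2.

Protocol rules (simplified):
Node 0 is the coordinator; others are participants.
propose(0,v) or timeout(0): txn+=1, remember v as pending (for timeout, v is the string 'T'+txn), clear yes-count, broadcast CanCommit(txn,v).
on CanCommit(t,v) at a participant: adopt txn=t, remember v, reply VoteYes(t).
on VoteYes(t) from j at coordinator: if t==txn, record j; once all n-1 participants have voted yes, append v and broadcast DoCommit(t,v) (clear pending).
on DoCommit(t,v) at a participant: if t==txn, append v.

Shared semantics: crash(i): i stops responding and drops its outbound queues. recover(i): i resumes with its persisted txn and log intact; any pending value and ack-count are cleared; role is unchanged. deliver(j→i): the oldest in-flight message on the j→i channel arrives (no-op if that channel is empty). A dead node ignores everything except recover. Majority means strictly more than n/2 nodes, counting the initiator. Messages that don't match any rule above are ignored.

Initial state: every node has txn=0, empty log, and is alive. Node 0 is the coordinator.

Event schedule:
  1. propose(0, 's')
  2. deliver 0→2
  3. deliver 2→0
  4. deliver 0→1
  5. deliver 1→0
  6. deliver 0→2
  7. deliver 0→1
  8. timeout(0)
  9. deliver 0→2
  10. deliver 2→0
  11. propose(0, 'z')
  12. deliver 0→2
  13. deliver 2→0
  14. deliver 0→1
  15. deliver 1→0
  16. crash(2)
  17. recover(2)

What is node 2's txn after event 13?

3

[1] propose(0,'s') → N0(coor t1 [-])
[2] deliver 0→2 → N2(part t1 [-])
[3] deliver 2→0 → ∅
[4] deliver 0→1 → N1(part t1 [-])
[5] deliver 1→0 → N0(coor t1 [s])
[6] deliver 0→2 → N2(part t1 [s])
[7] deliver 0→1 → N1(part t1 [s])
[8] timeout(0) → N0(coor t2 [s])
[9] deliver 0→2 → N2(part t2 [s])
[10] deliver 2→0 → ∅
[11] propose(0,'z') → N0(coor t3 [s])
[12] deliver 0→2 → N2(part t3 [s])
[13] deliver 2→0 → ∅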